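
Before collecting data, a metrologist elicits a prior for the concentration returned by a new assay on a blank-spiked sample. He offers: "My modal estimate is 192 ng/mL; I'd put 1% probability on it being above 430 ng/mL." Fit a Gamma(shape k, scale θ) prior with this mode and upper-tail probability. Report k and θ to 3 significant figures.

k ≈ 8.39, θ ≈ 26

Gamma(k,θ) with k>1 has mode (k−1)θ, so θ = 192/(k−1).
Need P(X < 430) = 0.99 with θ tied to k this way. Start at k = 2, θ = 192: P(X<430) ≈ 0.655.
Too low — raise k to concentrate. Iterating converges to k ≈ 8.39.
Then θ = 192/(8.39−1) ≈ 26.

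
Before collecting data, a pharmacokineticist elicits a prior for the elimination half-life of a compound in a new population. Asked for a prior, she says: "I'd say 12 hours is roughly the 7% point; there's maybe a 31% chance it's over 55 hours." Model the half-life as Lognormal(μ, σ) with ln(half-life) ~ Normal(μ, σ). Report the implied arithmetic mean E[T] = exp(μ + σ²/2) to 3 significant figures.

E[T] ≈ 50.5 hours

If T ~ Lognormal(μ,σ) then ln T ~ Normal(μ,σ), so the p-quantile of ln T is μ + z_p·σ.
ln(12) = 2.485 and ln(55) = 4.007; z_{0.07} = -1.476, z_{0.69} = 0.4959.
σ = (4.007 − 2.485)/(0.4959 − (-1.476)) = 0.772.
μ = 2.485 − (-1.476)·0.772 = 3.624.
E[T] = exp(μ + σ²/2) = exp(3.624 + 0.2981) = 50.5 hours.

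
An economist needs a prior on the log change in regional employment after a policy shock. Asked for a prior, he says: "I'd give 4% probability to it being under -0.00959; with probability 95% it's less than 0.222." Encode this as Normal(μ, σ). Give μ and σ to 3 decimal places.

μ = 0.110, σ = 0.068

For Normal(μ,σ), the p-quantile is μ + z_p·σ. Here z_{0.04} = -1.751, z_{0.95} = 1.645.
So -0.00959 = μ − 1.751σ and 0.222 = μ + 1.645σ.
Subtracting: σ = (0.222 − -0.00959)/(1.645 − (-1.751)) = 0.068.
Then μ = -0.00959 − (-1.751)·0.068 = 0.110.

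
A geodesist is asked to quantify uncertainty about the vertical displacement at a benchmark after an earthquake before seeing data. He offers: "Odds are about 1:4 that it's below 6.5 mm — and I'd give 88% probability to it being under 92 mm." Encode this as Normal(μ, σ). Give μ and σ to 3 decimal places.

The p-quantile of Normal(μ,σ) is μ + z_p·σ, with z_{0.2} = -0.8416 and z_{0.88} = 1.175.
Eliminate σ: μ = (z₂·x₁ − z₁·x₂)/(z₂ − z₁) = (1.175·6.5 − (-0.8416)·92)/2.017 = 42.183.
Then σ = (x₂ − x₁)/(z₂ − z₁) = (92 − 6.5)/2.017 = 42.398.

μ = 42.183, σ = 42.398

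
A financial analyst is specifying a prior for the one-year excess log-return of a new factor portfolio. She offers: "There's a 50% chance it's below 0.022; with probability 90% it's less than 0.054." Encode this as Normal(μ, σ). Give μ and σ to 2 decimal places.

μ = 0.02, σ = 0.02

For Normal(μ,σ), the p-quantile is μ + z_p·σ. Here z_{0.5} = 0, z_{0.9} = 1.282.
So 0.022 = μ + 0σ and 0.054 = μ + 1.282σ.
Subtracting: σ = (0.054 − 0.022)/(1.282 − (0)) = 0.02.
Then μ = 0.022 − (0)·0.02 = 0.02.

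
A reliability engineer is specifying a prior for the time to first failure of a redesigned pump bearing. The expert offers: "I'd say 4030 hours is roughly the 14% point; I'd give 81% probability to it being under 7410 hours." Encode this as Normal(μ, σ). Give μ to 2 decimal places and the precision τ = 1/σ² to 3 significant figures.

The p-quantile of Normal(μ,σ) is μ + z_p·σ, with z_{0.14} = -1.08 and z_{0.81} = 0.8779.
Eliminate σ: μ = (z₂·x₁ − z₁·x₂)/(z₂ − z₁) = (0.8779·4030 − (-1.08)·7410)/1.958 = 5894.70.
Then σ = (x₂ − x₁)/(z₂ − z₁) = (7410 − 4030)/1.958 = 1726.06.
Precision τ = 1/σ² = 1/1726² = 3.36e-07.

μ = 5894.70, τ = 3.36e-07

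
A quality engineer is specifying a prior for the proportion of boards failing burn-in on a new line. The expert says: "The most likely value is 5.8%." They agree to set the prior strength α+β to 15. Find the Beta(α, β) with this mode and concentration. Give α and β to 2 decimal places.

α = 1.75, β = 13.25

For α,β > 1 the Beta mode is (α−1)/(α+β−2). With α+β = 15, the mode is (α−1)/13.
Set (α−1)/13 = 0.058 → α = 1 + 0.058·13 = 1.75.
β = 15 − α = 13.25.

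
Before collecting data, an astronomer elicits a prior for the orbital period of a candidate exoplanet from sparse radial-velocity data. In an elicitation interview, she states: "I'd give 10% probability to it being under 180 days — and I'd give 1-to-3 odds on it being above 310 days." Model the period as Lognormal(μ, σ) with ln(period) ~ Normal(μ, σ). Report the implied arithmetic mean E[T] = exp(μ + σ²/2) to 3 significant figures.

E[T] ≈ 267 days

If T ~ Lognormal(μ,σ) then ln T ~ Normal(μ,σ), so the p-quantile of ln T is μ + z_p·σ.
ln(180) = 5.193 and ln(310) = 5.737; z_{0.1} = -1.282, z_{0.75} = 0.6745.
σ = (5.737 − 5.193)/(0.6745 − (-1.282)) = 0.278.
μ = 5.193 − (-1.282)·0.278 = 5.549.
E[T] = exp(μ + σ²/2) = exp(5.549 + 0.0386) = 267 days.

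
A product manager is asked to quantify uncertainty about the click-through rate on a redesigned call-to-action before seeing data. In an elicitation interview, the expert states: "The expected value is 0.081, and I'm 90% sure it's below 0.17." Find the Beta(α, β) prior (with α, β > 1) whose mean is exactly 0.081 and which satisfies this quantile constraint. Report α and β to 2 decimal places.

With mean 0.081 fixed, write α = 0.081s, β = 0.919s where s = α+β.
Need P(θ < 0.17) = 0.9 under Beta(0.081s, 0.919s). Normal approximation: (q−m)/√(m(1−m)/s) ≈ z_{0.9} = 1.28, so s ≈ 0.081·0.919·(1.28)²/(0.17−0.081)² = 15.4.
At s = 15.4: P(θ<0.17) ≈ 0.894. Adjusting to match 0.9 gives s ≈ 16.69.
So α = 0.081·16.69 ≈ 1.35, β = 0.919·16.69 ≈ 15.34.

α ≈ 1.35, β ≈ 15.34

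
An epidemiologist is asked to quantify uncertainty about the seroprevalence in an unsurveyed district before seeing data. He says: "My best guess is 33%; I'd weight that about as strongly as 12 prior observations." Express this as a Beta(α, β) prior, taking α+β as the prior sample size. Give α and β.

α = 3.96, β = 8.04

Under the effective-sample-size interpretation, Beta(α, β) has prior mean α/(α+β) and prior sample size α+β.
So α+β = 12 and α/(α+β) = 0.33, giving α = 0.33·12 = 3.96 and β = 12 − 3.96 = 8.04.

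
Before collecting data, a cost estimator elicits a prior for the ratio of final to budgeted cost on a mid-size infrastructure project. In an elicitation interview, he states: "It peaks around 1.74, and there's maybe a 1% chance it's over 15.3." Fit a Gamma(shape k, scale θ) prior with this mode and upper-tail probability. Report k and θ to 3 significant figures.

k ≈ 1.69, θ ≈ 2.53

Gamma(k,θ) with k>1 has mode (k−1)θ, so θ = 1.74/(k−1).
Need P(X < 15.3) = 0.99 with θ tied to k this way. Start at k = 2, θ = 1.74: P(X<15.3) ≈ 0.999.
Too high — lower k to spread out. Iterating converges to k ≈ 1.69.
Then θ = 1.74/(1.69−1) ≈ 2.53.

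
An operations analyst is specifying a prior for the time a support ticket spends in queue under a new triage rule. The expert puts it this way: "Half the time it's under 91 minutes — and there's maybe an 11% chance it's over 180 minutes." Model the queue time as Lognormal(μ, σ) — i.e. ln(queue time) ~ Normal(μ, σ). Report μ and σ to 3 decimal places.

μ ≈ 4.511, σ ≈ 0.556

If T ~ Lognormal(μ,σ) then ln T ~ Normal(μ,σ), so the p-quantile of ln T is μ + z_p·σ.
ln(91) = 4.511 and ln(180) = 5.193; z_{0.5} = 0, z_{0.89} = 1.227.
σ = (5.193 − 4.511)/(1.227 − (0)) = 0.556.
μ = 4.511 − (0)·0.556 = 4.511.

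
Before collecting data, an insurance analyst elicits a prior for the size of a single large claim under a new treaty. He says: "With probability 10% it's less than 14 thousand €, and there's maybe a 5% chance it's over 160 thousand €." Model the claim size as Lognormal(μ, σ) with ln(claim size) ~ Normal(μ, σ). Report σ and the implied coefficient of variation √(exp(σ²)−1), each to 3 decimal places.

σ ≈ 0.832, CV ≈ 1.000

If T ~ Lognormal(μ,σ) then ln T ~ Normal(μ,σ), so the p-quantile of ln T is μ + z_p·σ.
ln(14) = 2.639 and ln(160) = 5.075; z_{0.1} = -1.282, z_{0.95} = 1.645.
σ = (5.075 − 2.639)/(1.645 − (-1.282)) = 0.832.
μ = 2.639 − (-1.282)·0.832 = 3.706.
CV = √(exp(σ²)−1) = √(exp(0.6930)−1) = 1.000.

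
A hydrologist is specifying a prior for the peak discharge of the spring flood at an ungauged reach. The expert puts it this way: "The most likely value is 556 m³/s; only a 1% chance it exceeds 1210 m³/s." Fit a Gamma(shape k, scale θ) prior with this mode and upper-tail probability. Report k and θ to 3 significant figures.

k ≈ 8.99, θ ≈ 69.6

Gamma(k,θ) with k>1 has mode (k−1)θ, so θ = 556/(k−1).
Need P(X < 1210) = 0.99 with θ tied to k this way. Start at k = 2, θ = 556: P(X<1210) ≈ 0.640.
Too low — raise k to concentrate. Iterating converges to k ≈ 8.99.
Then θ = 556/(8.99−1) ≈ 69.6.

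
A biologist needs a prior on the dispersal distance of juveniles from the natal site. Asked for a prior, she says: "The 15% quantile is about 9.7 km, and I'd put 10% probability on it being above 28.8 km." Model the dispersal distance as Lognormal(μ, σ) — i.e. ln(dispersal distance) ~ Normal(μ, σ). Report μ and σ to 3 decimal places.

If T ~ Lognormal(μ,σ) then ln T ~ Normal(μ,σ), so the p-quantile of ln T is μ + z_p·σ.
ln(9.7) = 2.272 and ln(28.8) = 3.36; z_{0.15} = -1.036, z_{0.9} = 1.282.
σ = (3.36 − 2.272)/(1.282 − (-1.036)) = 0.469.
μ = 2.272 − (-1.036)·0.469 = 2.759.

μ ≈ 2.759, σ ≈ 0.469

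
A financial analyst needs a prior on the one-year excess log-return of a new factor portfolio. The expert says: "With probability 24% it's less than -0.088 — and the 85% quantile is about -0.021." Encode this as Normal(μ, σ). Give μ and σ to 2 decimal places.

For Normal(μ,σ), the p-quantile is μ + z_p·σ. Here z_{0.24} = -0.7063, z_{0.85} = 1.036.
So -0.088 = μ − 0.7063σ and -0.021 = μ + 1.036σ.
Subtracting: σ = (-0.021 − -0.088)/(1.036 − (-0.7063)) = 0.04.
Then μ = -0.088 − (-0.7063)·0.04 = -0.06.

μ = -0.06, σ = 0.04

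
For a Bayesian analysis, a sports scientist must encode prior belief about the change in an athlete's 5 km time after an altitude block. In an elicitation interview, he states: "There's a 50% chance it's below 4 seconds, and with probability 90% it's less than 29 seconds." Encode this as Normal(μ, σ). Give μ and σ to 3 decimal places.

For Normal(μ,σ), the p-quantile is μ + z_p·σ. Here z_{0.5} = 0, z_{0.9} = 1.282.
So 4 = μ + 0σ and 29 = μ + 1.282σ.
Subtracting: σ = (29 − 4)/(1.282 − (0)) = 19.508.
Then μ = 4 − (0)·19.508 = 4.000.

μ = 4.000, σ = 19.508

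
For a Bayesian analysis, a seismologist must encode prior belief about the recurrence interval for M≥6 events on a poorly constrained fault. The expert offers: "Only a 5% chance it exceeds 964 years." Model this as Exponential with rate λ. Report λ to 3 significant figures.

P(T > 964.0) = e^(−λ·964.0) = 0.05, so λ = −ln(0.05)/964.0 = 0.00311.

λ ≈ 0.00311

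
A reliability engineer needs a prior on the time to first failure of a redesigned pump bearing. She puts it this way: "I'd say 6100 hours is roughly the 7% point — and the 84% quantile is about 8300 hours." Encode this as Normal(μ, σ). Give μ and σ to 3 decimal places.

For Normal(μ,σ), the p-quantile is μ + z_p·σ. Here z_{0.07} = -1.476, z_{0.84} = 0.9945.
So 6100 = μ − 1.476σ and 8300 = μ + 0.9945σ.
Subtracting: σ = (8300 − 6100)/(0.9945 − (-1.476)) = 890.599.
Then μ = 6100 − (-1.476)·890.599 = 7414.337.

μ = 7414.337, σ = 890.599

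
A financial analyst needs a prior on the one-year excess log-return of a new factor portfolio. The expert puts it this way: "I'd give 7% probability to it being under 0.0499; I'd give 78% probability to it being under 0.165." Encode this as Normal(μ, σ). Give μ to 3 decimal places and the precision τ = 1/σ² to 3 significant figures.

μ = 0.125, τ = 381

For Normal(μ,σ), the p-quantile is μ + z_p·σ. Here z_{0.07} = -1.476, z_{0.78} = 0.7722.
So 0.0499 = μ − 1.476σ and 0.165 = μ + 0.7722σ.
Subtracting: σ = (0.165 − 0.0499)/(0.7722 − (-1.476)) = 0.051.
Then μ = 0.0499 − (-1.476)·0.051 = 0.125.
Precision τ = 1/σ² = 1/0.0512² = 381.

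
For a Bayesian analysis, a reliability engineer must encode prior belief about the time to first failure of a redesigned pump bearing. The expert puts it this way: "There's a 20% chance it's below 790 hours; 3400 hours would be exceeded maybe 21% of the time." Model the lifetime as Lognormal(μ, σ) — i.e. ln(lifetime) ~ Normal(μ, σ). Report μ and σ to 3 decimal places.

μ ≈ 7.417, σ ≈ 0.886

If T ~ Lognormal(μ,σ) then ln T ~ Normal(μ,σ), so the p-quantile of ln T is μ + z_p·σ.
ln(790) = 6.672 and ln(3400) = 8.132; z_{0.2} = -0.8416, z_{0.79} = 0.8064.
σ = (8.132 − 6.672)/(0.8064 − (-0.8416)) = 0.886.
μ = 6.672 − (-0.8416)·0.886 = 7.417.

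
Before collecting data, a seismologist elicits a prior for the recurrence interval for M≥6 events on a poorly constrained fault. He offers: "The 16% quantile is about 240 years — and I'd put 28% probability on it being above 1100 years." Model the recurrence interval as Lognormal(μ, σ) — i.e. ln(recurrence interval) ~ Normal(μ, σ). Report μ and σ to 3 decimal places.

If T ~ Lognormal(μ,σ) then ln T ~ Normal(μ,σ), so the p-quantile of ln T is μ + z_p·σ.
ln(240) = 5.481 and ln(1100) = 7.003; z_{0.16} = -0.9945, z_{0.72} = 0.5828.
σ = (7.003 − 5.481)/(0.5828 − (-0.9945)) = 0.965.
μ = 5.481 − (-0.9945)·0.965 = 6.441.

μ ≈ 6.441, σ ≈ 0.965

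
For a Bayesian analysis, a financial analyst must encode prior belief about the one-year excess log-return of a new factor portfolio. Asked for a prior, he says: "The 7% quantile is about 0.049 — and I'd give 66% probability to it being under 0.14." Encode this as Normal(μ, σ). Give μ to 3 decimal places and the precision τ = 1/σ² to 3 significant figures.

μ = 0.120, τ = 431

The p-quantile of Normal(μ,σ) is μ + z_p·σ, with z_{0.07} = -1.476 and z_{0.66} = 0.4125.
Eliminate σ: μ = (z₂·x₁ − z₁·x₂)/(z₂ − z₁) = (0.4125·0.049 − (-1.476)·0.14)/1.888 = 0.120.
Then σ = (x₂ − x₁)/(z₂ − z₁) = (0.14 − 0.049)/1.888 = 0.048.
Precision τ = 1/σ² = 1/0.04819² = 431.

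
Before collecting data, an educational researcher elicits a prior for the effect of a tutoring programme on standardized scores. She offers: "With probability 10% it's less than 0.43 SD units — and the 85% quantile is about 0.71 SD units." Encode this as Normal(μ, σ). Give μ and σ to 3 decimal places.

μ = 0.585, σ = 0.121

The p-quantile of Normal(μ,σ) is μ + z_p·σ, with z_{0.1} = -1.282 and z_{0.85} = 1.036.
Eliminate σ: μ = (z₂·x₁ − z₁·x₂)/(z₂ − z₁) = (1.036·0.43 − (-1.282)·0.71)/2.318 = 0.585.
Then σ = (x₂ − x₁)/(z₂ − z₁) = (0.71 − 0.43)/2.318 = 0.121.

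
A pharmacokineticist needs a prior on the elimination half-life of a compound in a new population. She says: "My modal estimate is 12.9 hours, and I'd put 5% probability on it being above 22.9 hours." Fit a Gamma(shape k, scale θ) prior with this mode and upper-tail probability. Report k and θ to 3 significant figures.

k ≈ 9.47, θ ≈ 1.52

Gamma(k,θ) with k>1 has mode (k−1)θ, so θ = 12.9/(k−1).
Need P(X < 22.9) = 0.95 with θ tied to k this way. Start at k = 2, θ = 12.9: P(X<22.9) ≈ 0.530.
Too low — raise k to concentrate. Iterating converges to k ≈ 9.47.
Then θ = 12.9/(9.47−1) ≈ 1.52.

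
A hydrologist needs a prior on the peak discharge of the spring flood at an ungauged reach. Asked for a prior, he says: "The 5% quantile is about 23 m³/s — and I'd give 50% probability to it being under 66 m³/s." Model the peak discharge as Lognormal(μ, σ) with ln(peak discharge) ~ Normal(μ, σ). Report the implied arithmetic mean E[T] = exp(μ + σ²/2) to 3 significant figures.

If T ~ Lognormal(μ,σ) then ln T ~ Normal(μ,σ), so the p-quantile of ln T is μ + z_p·σ.
ln(23) = 3.135 and ln(66) = 4.19; z_{0.05} = -1.645, z_{0.5} = 0.
σ = (4.19 − 3.135)/(0 − (-1.645)) = 0.641.
μ = 3.135 − (-1.645)·0.641 = 4.190.
E[T] = exp(μ + σ²/2) = exp(4.190 + 0.2054) = 81 m³/s.

E[T] ≈ 81 m³/s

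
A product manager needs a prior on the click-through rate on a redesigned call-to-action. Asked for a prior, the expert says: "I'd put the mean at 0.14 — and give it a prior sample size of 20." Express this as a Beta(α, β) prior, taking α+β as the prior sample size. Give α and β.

Under the effective-sample-size interpretation, Beta(α, β) has prior mean α/(α+β) and prior sample size α+β.
So α+β = 20 and α/(α+β) = 0.14, giving α = 0.14·20 = 2.8 and β = 20 − 2.8 = 17.2.

α = 2.8, β = 17.2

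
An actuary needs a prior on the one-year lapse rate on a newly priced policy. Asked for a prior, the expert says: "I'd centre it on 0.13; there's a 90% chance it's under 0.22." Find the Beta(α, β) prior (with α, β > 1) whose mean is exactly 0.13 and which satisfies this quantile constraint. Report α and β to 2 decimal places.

With mean 0.13 fixed, write α = 0.13s, β = 0.87s where s = α+β.
Need P(θ < 0.22) = 0.9 under Beta(0.13s, 0.87s). Normal approximation: (q−m)/√(m(1−m)/s) ≈ z_{0.9} = 1.28, so s ≈ 0.13·0.87·(1.28)²/(0.22−0.13)² = 22.9.
At s = 22.9: P(θ<0.22) ≈ 0.893. Adjusting to match 0.9 gives s ≈ 24.89.
So α = 0.13·24.89 ≈ 3.24, β = 0.87·24.89 ≈ 21.65.

α ≈ 3.24, β ≈ 21.65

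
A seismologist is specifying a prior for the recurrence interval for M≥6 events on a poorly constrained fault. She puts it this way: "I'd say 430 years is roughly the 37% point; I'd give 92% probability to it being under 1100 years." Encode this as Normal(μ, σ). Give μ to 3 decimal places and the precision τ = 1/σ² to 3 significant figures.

μ = 558.009, τ = 6.72e-06

The p-quantile of Normal(μ,σ) is μ + z_p·σ, with z_{0.37} = -0.3319 and z_{0.92} = 1.405.
Eliminate σ: μ = (z₂·x₁ − z₁·x₂)/(z₂ − z₁) = (1.405·430 − (-0.3319)·1100)/1.737 = 558.009.
Then σ = (x₂ − x₁)/(z₂ − z₁) = (1100 − 430)/1.737 = 385.739.
Precision τ = 1/σ² = 1/385.7² = 6.72e-06.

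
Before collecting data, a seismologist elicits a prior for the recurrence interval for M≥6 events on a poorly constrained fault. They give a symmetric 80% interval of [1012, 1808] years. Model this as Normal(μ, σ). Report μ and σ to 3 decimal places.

μ = 1410.000, σ = 310.561

A symmetric 80% interval runs μ ± z·σ with z = 1.282.
Half-width = 398, so σ = 398/1.282 = 310.561.
μ is the interval midpoint, 1410.000.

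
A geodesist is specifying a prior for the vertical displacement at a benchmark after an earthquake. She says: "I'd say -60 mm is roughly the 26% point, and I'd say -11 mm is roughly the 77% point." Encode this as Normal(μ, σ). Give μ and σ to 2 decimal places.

μ = -37.19, σ = 35.45

The p-quantile of Normal(μ,σ) is μ + z_p·σ, with z_{0.26} = -0.6433 and z_{0.77} = 0.7388.
Eliminate σ: μ = (z₂·x₁ − z₁·x₂)/(z₂ − z₁) = (0.7388·-60 − (-0.6433)·-11)/1.382 = -37.19.
Then σ = (x₂ − x₁)/(z₂ − z₁) = (-11 − -60)/1.382 = 35.45.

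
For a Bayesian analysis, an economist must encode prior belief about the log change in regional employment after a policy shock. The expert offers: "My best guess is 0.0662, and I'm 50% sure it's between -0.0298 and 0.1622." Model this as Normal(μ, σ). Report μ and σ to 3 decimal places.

μ = 0.066, σ = 0.142

A symmetric 50% interval runs μ ± z·σ with z = 0.6745.
Half-width = 0.096, so σ = 0.096/0.6745 = 0.142.
μ is the stated best guess, 0.066.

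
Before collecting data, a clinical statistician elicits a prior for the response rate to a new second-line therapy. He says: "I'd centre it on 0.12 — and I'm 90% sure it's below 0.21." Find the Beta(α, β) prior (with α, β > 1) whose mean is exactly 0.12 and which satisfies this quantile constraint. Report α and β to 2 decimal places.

With mean 0.12 fixed, write α = 0.12s, β = 0.88s where s = α+β.
Need P(θ < 0.21) = 0.9 under Beta(0.12s, 0.88s). Normal approximation: (q−m)/√(m(1−m)/s) ≈ z_{0.9} = 1.28, so s ≈ 0.12·0.88·(1.28)²/(0.21−0.12)² = 21.4.
At s = 21.4: P(θ<0.21) ≈ 0.893. Adjusting to match 0.9 gives s ≈ 23.30.
So α = 0.12·23.30 ≈ 2.80, β = 0.88·23.30 ≈ 20.50.

α ≈ 2.80, β ≈ 20.50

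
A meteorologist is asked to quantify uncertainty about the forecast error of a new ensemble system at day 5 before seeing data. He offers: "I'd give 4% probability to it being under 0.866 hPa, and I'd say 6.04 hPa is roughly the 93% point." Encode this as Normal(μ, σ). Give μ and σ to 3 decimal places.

For Normal(μ,σ), the p-quantile is μ + z_p·σ. Here z_{0.04} = -1.751, z_{0.93} = 1.476.
So 0.866 = μ − 1.751σ and 6.04 = μ + 1.476σ.
Subtracting: σ = (6.04 − 0.866)/(1.476 − (-1.751)) = 1.604.
Then μ = 0.866 − (-1.751)·1.604 = 3.673.

μ = 3.673, σ = 1.604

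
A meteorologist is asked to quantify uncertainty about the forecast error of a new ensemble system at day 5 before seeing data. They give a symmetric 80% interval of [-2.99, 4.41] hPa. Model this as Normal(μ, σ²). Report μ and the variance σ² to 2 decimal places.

μ = 0.71, σ² = 8.34

A symmetric 80% interval runs μ ± z·σ with z = 1.282.
Half-width = 3.7, so σ = 3.7/1.282 = 2.887 and σ² = 8.34.
μ is the interval midpoint, 0.71.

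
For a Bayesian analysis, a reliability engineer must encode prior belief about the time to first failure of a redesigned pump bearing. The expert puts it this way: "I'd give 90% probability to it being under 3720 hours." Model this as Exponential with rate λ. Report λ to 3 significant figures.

P(T < 3720.0) = 1 − e^(−λ·3720.0) = 0.9, so λ = −ln(1−0.9)/3720.0 = −ln(0.1)/3720.0 = 0.000619.

λ ≈ 0.000619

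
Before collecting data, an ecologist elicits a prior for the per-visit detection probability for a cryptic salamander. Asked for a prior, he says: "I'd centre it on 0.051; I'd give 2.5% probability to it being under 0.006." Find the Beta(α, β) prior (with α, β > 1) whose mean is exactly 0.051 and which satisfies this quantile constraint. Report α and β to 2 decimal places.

α ≈ 1.92, β ≈ 35.72

With mean 0.051 fixed, write α = 0.051s, β = 0.949s where s = α+β.
Need P(θ < 0.006) = 0.025 under Beta(0.051s, 0.949s). Normal approximation: (q−m)/√(m(1−m)/s) ≈ z_{0.025} = -1.96, so s ≈ 0.051·0.949·(-1.96)²/(0.006−0.051)² = 91.8.
At s = 91.8: P(θ<0.006) ≈ 0.000. Adjusting to match 0.025 gives s ≈ 37.64.
So α = 0.051·37.64 ≈ 1.92, β = 0.949·37.64 ≈ 35.72.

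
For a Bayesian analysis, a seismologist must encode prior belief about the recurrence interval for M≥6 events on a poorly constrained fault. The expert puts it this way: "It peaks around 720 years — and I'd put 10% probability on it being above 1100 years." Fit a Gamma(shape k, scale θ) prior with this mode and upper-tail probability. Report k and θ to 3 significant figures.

k ≈ 11.4, θ ≈ 69.3

Gamma(k,θ) with k>1 has mode (k−1)θ, so θ = 720/(k−1).
Need P(X < 1100) = 0.9 with θ tied to k this way. Start at k = 2, θ = 720: P(X<1100) ≈ 0.451.
Too low — raise k to concentrate. Iterating converges to k ≈ 11.4.
Then θ = 720/(11.4−1) ≈ 69.3.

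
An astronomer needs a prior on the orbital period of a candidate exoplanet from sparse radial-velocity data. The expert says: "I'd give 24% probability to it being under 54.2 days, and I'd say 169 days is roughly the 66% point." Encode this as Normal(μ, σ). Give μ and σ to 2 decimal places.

μ = 126.68, σ = 102.61

For Normal(μ,σ), the p-quantile is μ + z_p·σ. Here z_{0.24} = -0.7063, z_{0.66} = 0.4125.
So 54.2 = μ − 0.7063σ and 169 = μ + 0.4125σ.
Subtracting: σ = (169 − 54.2)/(0.4125 − (-0.7063)) = 102.61.
Then μ = 54.2 − (-0.7063)·102.61 = 126.68.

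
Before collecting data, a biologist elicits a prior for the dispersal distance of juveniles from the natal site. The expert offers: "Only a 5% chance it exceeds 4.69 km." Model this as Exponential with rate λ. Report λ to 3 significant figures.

λ ≈ 0.639

P(T > 4.69) = e^(−λ·4.69) = 0.05, so λ = −ln(0.05)/4.69 = 0.639.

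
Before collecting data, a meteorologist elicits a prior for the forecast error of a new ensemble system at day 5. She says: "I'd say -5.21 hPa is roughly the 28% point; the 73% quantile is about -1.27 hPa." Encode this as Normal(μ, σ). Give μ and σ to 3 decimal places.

For Normal(μ,σ), the p-quantile is μ + z_p·σ. Here z_{0.28} = -0.5828, z_{0.73} = 0.6128.
So -5.21 = μ − 0.5828σ and -1.27 = μ + 0.6128σ.
Subtracting: σ = (-1.27 − -5.21)/(0.6128 − (-0.5828)) = 3.295.
Then μ = -5.21 − (-0.5828)·3.295 = -3.289.

μ = -3.289, σ = 3.295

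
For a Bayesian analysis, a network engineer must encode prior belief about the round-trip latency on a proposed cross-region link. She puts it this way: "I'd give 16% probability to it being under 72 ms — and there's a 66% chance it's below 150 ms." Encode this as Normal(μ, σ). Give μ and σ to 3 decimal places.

The p-quantile of Normal(μ,σ) is μ + z_p·σ, with z_{0.16} = -0.9945 and z_{0.66} = 0.4125.
Eliminate σ: μ = (z₂·x₁ − z₁·x₂)/(z₂ − z₁) = (0.4125·72 − (-0.9945)·150)/1.407 = 127.133.
Then σ = (x₂ − x₁)/(z₂ − z₁) = (150 − 72)/1.407 = 55.440.

μ = 127.133, σ = 55.440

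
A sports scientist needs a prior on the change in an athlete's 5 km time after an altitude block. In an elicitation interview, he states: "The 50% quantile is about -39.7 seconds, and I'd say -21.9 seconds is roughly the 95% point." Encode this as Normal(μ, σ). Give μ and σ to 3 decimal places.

μ = -39.700, σ = 10.822

For Normal(μ,σ), the p-quantile is μ + z_p·σ. Here z_{0.5} = 0, z_{0.95} = 1.645.
So -39.7 = μ + 0σ and -21.9 = μ + 1.645σ.
Subtracting: σ = (-21.9 − -39.7)/(1.645 − (0)) = 10.822.
Then μ = -39.7 − (0)·10.822 = -39.700.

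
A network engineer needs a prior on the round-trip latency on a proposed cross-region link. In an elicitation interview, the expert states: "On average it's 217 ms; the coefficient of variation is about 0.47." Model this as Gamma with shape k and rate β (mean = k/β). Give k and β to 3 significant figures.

k ≈ 4.53, β ≈ 0.0209

For Gamma(k, rate β): mean = k/β, variance = k/β², so CV = 1/√k.
CV = 0.47, hence k = 1/CV² = 4.53.
Then β = k/mean = 4.53/217 = 0.0209.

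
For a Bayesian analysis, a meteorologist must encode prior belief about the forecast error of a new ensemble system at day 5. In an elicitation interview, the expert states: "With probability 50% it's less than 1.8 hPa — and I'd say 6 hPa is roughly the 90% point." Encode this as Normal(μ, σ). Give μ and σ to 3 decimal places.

For Normal(μ,σ), the p-quantile is μ + z_p·σ. Here z_{0.5} = 0, z_{0.9} = 1.282.
So 1.8 = μ + 0σ and 6 = μ + 1.282σ.
Subtracting: σ = (6 − 1.8)/(1.282 − (0)) = 3.277.
Then μ = 1.8 − (0)·3.277 = 1.800.

μ = 1.800, σ = 3.277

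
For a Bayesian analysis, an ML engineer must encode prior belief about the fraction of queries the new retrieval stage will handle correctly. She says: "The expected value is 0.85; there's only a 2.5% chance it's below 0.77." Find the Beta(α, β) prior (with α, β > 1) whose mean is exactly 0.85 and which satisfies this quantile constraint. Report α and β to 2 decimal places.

α ≈ 76.98, β ≈ 13.58

With mean 0.85 fixed, write α = 0.85s, β = 0.15s where s = α+β.
Need P(θ < 0.77) = 0.025 under Beta(0.85s, 0.15s). Normal approximation: (q−m)/√(m(1−m)/s) ≈ z_{0.025} = -1.96, so s ≈ 0.85·0.15·(-1.96)²/(0.77−0.85)² = 76.5.
At s = 76.5: P(θ<0.77) ≈ 0.035. Adjusting to match 0.025 gives s ≈ 90.57.
So α = 0.85·90.57 ≈ 76.98, β = 0.15·90.57 ≈ 13.58.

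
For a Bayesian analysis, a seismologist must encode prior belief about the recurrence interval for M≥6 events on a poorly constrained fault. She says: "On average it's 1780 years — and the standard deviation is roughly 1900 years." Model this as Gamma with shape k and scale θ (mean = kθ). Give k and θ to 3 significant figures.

k ≈ 0.878, θ ≈ 2030

For Gamma(k, scale θ): mean = kθ, variance = kθ², so CV = 1/√k.
CV = SD/mean = 1900/1780 = 1.067, hence k = 1/CV² = 0.878.
Then θ = mean/k = 1780/0.878 = 2030.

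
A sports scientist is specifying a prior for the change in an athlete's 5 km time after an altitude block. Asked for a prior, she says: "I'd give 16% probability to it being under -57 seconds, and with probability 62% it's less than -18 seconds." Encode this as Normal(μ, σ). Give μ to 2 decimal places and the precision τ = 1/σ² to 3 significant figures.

μ = -27.16, τ = 0.00111

The p-quantile of Normal(μ,σ) is μ + z_p·σ, with z_{0.16} = -0.9945 and z_{0.62} = 0.3055.
Eliminate σ: μ = (z₂·x₁ − z₁·x₂)/(z₂ − z₁) = (0.3055·-57 − (-0.9945)·-18)/1.3 = -27.16.
Then σ = (x₂ − x₁)/(z₂ − z₁) = (-18 − -57)/1.3 = 30.00.
Precision τ = 1/σ² = 1/30² = 0.00111.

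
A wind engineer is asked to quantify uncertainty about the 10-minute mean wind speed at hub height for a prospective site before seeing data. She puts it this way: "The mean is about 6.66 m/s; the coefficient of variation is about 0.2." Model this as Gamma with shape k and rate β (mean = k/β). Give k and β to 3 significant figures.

k ≈ 25, β ≈ 3.75

For Gamma(k, rate β): mean = k/β, variance = k/β², so CV = 1/√k.
CV = 0.2, hence k = 1/CV² = 25.
Then β = k/mean = 25/6.66 = 3.75.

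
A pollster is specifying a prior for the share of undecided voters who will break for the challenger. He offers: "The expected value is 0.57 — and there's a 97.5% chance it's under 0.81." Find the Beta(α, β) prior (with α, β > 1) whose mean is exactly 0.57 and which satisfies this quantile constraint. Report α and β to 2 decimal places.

With mean 0.57 fixed, write α = 0.57s, β = 0.43s where s = α+β.
Need P(θ < 0.81) = 0.975 under Beta(0.57s, 0.43s). Normal approximation: (q−m)/√(m(1−m)/s) ≈ z_{0.975} = 1.96, so s ≈ 0.57·0.43·(1.96)²/(0.81−0.57)² = 16.3.
At s = 16.3: P(θ<0.81) ≈ 0.985. Adjusting to match 0.975 gives s ≈ 13.54.
So α = 0.57·13.54 ≈ 7.72, β = 0.43·13.54 ≈ 5.82.

α ≈ 7.72, β ≈ 5.82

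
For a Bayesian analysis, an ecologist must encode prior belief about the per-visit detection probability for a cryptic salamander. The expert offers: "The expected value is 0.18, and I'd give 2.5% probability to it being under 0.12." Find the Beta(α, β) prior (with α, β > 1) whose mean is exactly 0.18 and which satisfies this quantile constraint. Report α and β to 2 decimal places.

With mean 0.18 fixed, write α = 0.18s, β = 0.82s where s = α+β.
Need P(θ < 0.12) = 0.025 under Beta(0.18s, 0.82s). Normal approximation: (q−m)/√(m(1−m)/s) ≈ z_{0.025} = -1.96, so s ≈ 0.18·0.82·(-1.96)²/(0.12−0.18)² = 157.5.
At s = 157.5: P(θ<0.12) ≈ 0.017. Adjusting to match 0.025 gives s ≈ 134.34.
So α = 0.18·134.34 ≈ 24.18, β = 0.82·134.34 ≈ 110.16.

α ≈ 24.18, β ≈ 110.16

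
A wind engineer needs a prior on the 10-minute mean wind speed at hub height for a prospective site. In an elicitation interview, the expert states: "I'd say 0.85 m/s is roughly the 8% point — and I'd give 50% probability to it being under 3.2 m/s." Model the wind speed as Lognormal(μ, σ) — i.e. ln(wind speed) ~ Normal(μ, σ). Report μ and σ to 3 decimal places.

If T ~ Lognormal(μ,σ) then ln T ~ Normal(μ,σ), so the p-quantile of ln T is μ + z_p·σ.
ln(0.85) = -0.1625 and ln(3.2) = 1.163; z_{0.08} = -1.405, z_{0.5} = 0.
σ = (1.163 − -0.1625)/(0 − (-1.405)) = 0.943.
μ = -0.1625 − (-1.405)·0.943 = 1.163.

μ ≈ 1.163, σ ≈ 0.943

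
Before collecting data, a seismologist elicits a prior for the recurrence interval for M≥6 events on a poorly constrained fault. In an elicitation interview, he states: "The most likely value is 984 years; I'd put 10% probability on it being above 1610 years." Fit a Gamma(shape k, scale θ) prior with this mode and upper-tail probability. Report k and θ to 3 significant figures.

Gamma(k,θ) with k>1 has mode (k−1)θ, so θ = 984/(k−1).
Need P(X < 1610) = 0.9 with θ tied to k this way. Start at k = 2, θ = 984: P(X<1610) ≈ 0.487.
Too low — raise k to concentrate. Iterating converges to k ≈ 8.77.
Then θ = 984/(8.77−1) ≈ 127.

k ≈ 8.77, θ ≈ 127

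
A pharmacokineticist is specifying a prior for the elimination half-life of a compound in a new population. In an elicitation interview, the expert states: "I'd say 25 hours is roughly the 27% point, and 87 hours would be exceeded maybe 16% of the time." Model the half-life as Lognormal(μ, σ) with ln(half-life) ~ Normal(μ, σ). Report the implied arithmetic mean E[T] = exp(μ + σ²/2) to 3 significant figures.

If T ~ Lognormal(μ,σ) then ln T ~ Normal(μ,σ), so the p-quantile of ln T is μ + z_p·σ.
ln(25) = 3.219 and ln(87) = 4.466; z_{0.27} = -0.6128, z_{0.84} = 0.9945.
σ = (4.466 − 3.219)/(0.9945 − (-0.6128)) = 0.776.
μ = 3.219 − (-0.6128)·0.776 = 3.694.
E[T] = exp(μ + σ²/2) = exp(3.694 + 0.3010) = 54.3 hours.

E[T] ≈ 54.3 hours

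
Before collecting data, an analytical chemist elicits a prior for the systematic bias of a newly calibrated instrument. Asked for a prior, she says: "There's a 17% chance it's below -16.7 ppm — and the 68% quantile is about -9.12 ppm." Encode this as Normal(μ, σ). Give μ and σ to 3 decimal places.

The p-quantile of Normal(μ,σ) is μ + z_p·σ, with z_{0.17} = -0.9542 and z_{0.68} = 0.4677.
Eliminate σ: μ = (z₂·x₁ − z₁·x₂)/(z₂ − z₁) = (0.4677·-16.7 − (-0.9542)·-9.12)/1.422 = -11.613.
Then σ = (x₂ − x₁)/(z₂ − z₁) = (-9.12 − -16.7)/1.422 = 5.331.

μ = -11.613, σ = 5.331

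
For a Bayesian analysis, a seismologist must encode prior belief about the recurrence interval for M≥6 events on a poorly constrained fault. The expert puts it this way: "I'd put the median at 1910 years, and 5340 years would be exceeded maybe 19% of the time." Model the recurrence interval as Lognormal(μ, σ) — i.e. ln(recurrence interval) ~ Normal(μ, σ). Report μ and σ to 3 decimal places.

μ ≈ 7.555, σ ≈ 1.171

If T ~ Lognormal(μ,σ) then ln T ~ Normal(μ,σ), so the p-quantile of ln T is μ + z_p·σ.
ln(1910) = 7.555 and ln(5340) = 8.583; z_{0.5} = 0, z_{0.81} = 0.8779.
σ = (8.583 − 7.555)/(0.8779 − (0)) = 1.171.
μ = 7.555 − (0)·1.171 = 7.555.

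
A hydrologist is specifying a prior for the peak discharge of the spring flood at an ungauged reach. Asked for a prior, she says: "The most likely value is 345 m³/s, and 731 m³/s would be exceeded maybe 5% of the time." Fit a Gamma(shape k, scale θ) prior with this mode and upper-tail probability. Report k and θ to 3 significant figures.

k ≈ 5.9, θ ≈ 70.5

Gamma(k,θ) with k>1 has mode (k−1)θ, so θ = 345/(k−1).
Need P(X < 731) = 0.95 with θ tied to k this way. Start at k = 2, θ = 345: P(X<731) ≈ 0.625.
Too low — raise k to concentrate. Iterating converges to k ≈ 5.9.
Then θ = 345/(5.9−1) ≈ 70.5.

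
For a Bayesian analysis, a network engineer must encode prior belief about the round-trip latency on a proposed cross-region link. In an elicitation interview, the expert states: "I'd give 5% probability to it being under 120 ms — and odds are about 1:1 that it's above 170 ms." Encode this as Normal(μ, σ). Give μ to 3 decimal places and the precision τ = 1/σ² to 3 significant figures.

The p-quantile of Normal(μ,σ) is μ + z_p·σ, with z_{0.05} = -1.645 and z_{0.5} = 0.
Eliminate σ: μ = (z₂·x₁ − z₁·x₂)/(z₂ − z₁) = (0·120 − (-1.645)·170)/1.645 = 170.000.
Then σ = (x₂ − x₁)/(z₂ − z₁) = (170 − 120)/1.645 = 30.398.
Precision τ = 1/σ² = 1/30.4² = 0.00108.

μ = 170.000, τ = 0.00108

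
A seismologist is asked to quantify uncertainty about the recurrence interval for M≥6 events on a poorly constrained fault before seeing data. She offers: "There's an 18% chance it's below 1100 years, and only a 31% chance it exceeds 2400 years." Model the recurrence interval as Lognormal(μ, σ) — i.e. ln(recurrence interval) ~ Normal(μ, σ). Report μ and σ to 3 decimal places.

μ ≈ 7.509, σ ≈ 0.553

If T ~ Lognormal(μ,σ) then ln T ~ Normal(μ,σ), so the p-quantile of ln T is μ + z_p·σ.
ln(1100) = 7.003 and ln(2400) = 7.783; z_{0.18} = -0.9154, z_{0.69} = 0.4959.
σ = (7.783 − 7.003)/(0.4959 − (-0.9154)) = 0.553.
μ = 7.003 − (-0.9154)·0.553 = 7.509.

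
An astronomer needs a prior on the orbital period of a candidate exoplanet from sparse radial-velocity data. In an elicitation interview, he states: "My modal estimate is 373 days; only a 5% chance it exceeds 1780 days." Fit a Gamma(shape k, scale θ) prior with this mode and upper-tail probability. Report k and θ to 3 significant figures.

Gamma(k,θ) with k>1 has mode (k−1)θ, so θ = 373/(k−1).
Need P(X < 1780) = 0.95 with θ tied to k this way. Start at k = 2, θ = 373: P(X<1780) ≈ 0.951.
Too high — lower k to spread out. Iterating converges to k ≈ 1.99.
Then θ = 373/(1.99−1) ≈ 376.

k ≈ 1.99, θ ≈ 376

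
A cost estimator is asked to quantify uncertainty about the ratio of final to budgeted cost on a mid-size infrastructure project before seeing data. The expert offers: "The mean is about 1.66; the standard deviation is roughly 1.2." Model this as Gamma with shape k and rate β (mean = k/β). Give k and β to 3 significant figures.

For Gamma(k, rate β): mean = k/β, variance = k/β², so CV = 1/√k.
CV = SD/mean = 1.2/1.66 = 0.7229, hence k = 1/CV² = 1.91.
Then β = k/mean = 1.91/1.66 = 1.15.

k ≈ 1.91, β ≈ 1.15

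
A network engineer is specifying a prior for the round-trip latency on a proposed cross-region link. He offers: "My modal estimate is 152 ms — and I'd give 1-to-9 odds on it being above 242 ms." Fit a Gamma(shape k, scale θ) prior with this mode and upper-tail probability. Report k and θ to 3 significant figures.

k ≈ 9.68, θ ≈ 17.5

Gamma(k,θ) with k>1 has mode (k−1)θ, so θ = 152/(k−1).
Need P(X < 242) = 0.9 with θ tied to k this way. Start at k = 2, θ = 152: P(X<242) ≈ 0.473.
Too low — raise k to concentrate. Iterating converges to k ≈ 9.68.
Then θ = 152/(9.68−1) ≈ 17.5.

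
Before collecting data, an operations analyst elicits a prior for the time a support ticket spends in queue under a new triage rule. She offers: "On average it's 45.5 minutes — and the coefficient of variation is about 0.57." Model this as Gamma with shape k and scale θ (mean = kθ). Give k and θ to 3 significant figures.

k ≈ 3.08, θ ≈ 14.8

For Gamma(k, scale θ): mean = kθ, variance = kθ², so CV = 1/√k.
CV = 0.57, hence k = 1/CV² = 3.08.
Then θ = mean/k = 45.5/3.08 = 14.8.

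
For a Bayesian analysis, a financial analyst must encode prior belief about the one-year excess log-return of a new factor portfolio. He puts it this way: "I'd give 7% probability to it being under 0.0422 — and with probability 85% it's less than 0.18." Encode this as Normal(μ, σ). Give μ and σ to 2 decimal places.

μ = 0.12, σ = 0.05

The p-quantile of Normal(μ,σ) is μ + z_p·σ, with z_{0.07} = -1.476 and z_{0.85} = 1.036.
Eliminate σ: μ = (z₂·x₁ − z₁·x₂)/(z₂ − z₁) = (1.036·0.0422 − (-1.476)·0.18)/2.512 = 0.12.
Then σ = (x₂ − x₁)/(z₂ − z₁) = (0.18 − 0.0422)/2.512 = 0.05.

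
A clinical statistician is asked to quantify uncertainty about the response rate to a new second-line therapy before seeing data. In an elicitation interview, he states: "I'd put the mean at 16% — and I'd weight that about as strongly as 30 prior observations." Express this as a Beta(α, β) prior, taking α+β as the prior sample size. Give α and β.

α = 4.8, β = 25.2

Under the effective-sample-size interpretation, Beta(α, β) has prior mean α/(α+β) and prior sample size α+β.
So α+β = 30 and α/(α+β) = 0.16, giving α = 0.16·30 = 4.8 and β = 30 − 4.8 = 25.2.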